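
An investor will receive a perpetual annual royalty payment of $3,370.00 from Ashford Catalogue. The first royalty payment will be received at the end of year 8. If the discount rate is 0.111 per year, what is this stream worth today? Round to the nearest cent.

$14531.44

Value at end of year 7: C / r = $3,370.00 / 0.111 = $30,360.3604
Discount to today: PV = $30,360.3604 / (1 + 0.111)^7 = $30,360.3604 / 2.089288 = $14,531.44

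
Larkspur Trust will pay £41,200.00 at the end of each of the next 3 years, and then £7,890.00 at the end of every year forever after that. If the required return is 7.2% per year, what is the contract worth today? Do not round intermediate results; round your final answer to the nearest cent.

£196680.86

PV of 3-year annuity: £41,200.00 × [1 − (1+0.072)^−3] / 0.072 = 107727.94942
Perpetuity value at year 3: £7,890.00 / 0.072 = 109583.33333
PV of perpetuity: 109583.33333 / (1+0.072)^3 = 88952.90807
Total PV = 107727.94942 + 88952.90807 = 196680.85748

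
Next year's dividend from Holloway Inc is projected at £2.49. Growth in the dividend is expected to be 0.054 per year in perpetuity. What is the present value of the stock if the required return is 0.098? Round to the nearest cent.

£56.59

Growing perpetuity: P = D₁ / (r − g) = £2.4900 / (0.098 − 0.054) = £56.59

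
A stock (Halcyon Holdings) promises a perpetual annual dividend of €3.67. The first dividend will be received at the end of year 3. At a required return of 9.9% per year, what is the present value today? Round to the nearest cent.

€30.69

Value at end of year 2: C / r = €3.67 / 0.099 = €37.0707
Discount to today: PV = €37.0707 / (1 + 0.099)^2 = €37.0707 / 1.207801 = €30.69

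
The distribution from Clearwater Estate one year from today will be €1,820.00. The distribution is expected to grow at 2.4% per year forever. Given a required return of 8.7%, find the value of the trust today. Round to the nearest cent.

Growing perpetuity: P = D₁ / (r − g) = €1,820.0000 / (0.087 − 0.024) = €28,888.89

€28888.89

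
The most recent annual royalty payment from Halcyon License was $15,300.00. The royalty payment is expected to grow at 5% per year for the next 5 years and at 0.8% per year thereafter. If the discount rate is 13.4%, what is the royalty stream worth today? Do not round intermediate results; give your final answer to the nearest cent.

$144391.85

D_1 = 16065.00000
D_2 = 16868.25000
D_3 = 17711.66250
D_4 = 18597.24562
D_5 = 19527.10791
Terminal value at year 5: TV = D_5×(1+g_2)/(r−g_2) = 19683.32477/0.126 = 156216.86325
P_0 = D_1/(1+r)^1 + D_2/(1+r)^2 + D_3/(1+r)^3 + D_4/(1+r)^4 + D_5/(1+r)^5 + TV/(1+r)^5
    = 14166.66667 + 13117.28395 + 12145.63329 + 11245.95675 + 10412.92291 + 83303.38332 = 144391.84688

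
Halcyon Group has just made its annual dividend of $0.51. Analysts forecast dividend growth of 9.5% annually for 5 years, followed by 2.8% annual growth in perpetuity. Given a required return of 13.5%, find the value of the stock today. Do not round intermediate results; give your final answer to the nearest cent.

D_1 = 0.55845
D_2 = 0.61150
D_3 = 0.66960
D_4 = 0.73321
D_5 = 0.80286
Terminal value at year 5: TV = D_5×(1+g_2)/(r−g_2) = 0.82534/0.107 = 7.71348
P_0 = D_1/(1+r)^1 + D_2/(1+r)^2 + D_3/(1+r)^3 + D_4/(1+r)^4 + D_5/(1+r)^5 + TV/(1+r)^5
    = 0.49203 + 0.47469 + 0.45796 + 0.44182 + 0.42625 + 4.09516 = 6.38789

$6.39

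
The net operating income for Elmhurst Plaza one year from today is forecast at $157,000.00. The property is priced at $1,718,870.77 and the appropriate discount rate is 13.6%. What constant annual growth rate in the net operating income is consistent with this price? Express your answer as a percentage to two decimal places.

P = D₁/(r−g) ⇒ g = r − D₁/P = 0.136 − $157,000.00/$1,718,870.77 = 0.044661

4.47%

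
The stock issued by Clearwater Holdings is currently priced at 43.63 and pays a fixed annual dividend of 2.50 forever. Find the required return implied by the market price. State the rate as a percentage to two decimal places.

P = C/r ⇒ r = C/P = 2.50/43.63 = 0.057300

5.73%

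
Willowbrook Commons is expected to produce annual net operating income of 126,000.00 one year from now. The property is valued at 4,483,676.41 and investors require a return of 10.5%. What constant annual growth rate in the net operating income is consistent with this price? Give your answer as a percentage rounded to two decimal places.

7.69%

P = D₁/(r−g) ⇒ g = r − D₁/P = 0.105 − 126,000.00/4,483,676.41 = 0.076898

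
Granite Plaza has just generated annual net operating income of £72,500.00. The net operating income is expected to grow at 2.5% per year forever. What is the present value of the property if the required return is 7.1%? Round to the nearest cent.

D₁ = D₀ × (1 + g) = £72,500.00 × 1.025 = £74,312.5000
Growing perpetuity: P = D₁ / (r − g) = £74,312.5000 / (0.071 − 0.025) = £1,615,489.13

£1615489.13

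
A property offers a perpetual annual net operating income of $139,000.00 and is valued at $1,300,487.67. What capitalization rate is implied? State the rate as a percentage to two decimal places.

P = C/r ⇒ r = C/P = $139,000.00/$1,300,487.67 = 0.106883

10.69%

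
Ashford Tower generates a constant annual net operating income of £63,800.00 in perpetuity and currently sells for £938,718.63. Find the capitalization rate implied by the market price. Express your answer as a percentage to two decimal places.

P = C/r ⇒ r = C/P = £63,800.00/£938,718.63 = 0.067965

6.80%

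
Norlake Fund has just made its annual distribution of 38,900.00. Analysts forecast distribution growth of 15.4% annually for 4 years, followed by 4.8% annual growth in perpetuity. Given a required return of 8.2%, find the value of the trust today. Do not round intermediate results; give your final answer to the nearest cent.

1734745.89

D_1 = 44890.60000
D_2 = 51803.75240
D_3 = 59781.53027
D_4 = 68987.88593
Terminal value at year 4: TV = D_4×(1+g_2)/(r−g_2) = 72299.30446/0.034 = 2126450.13105
P_0 = D_1/(1+r)^1 + D_2/(1+r)^2 + D_3/(1+r)^3 + D_4/(1+r)^4 + TV/(1+r)^4
    = 41488.53974 + 44249.32982 + 47193.83236 + 50334.27222 + 1551479.92007 = 1734745.89420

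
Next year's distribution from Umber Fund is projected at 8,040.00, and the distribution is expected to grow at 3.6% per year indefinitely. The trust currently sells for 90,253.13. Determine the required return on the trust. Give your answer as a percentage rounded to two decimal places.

12.51%

P = D₁/(r − g) ⇒ r = D₁/P + g = 8,040.0000/90,253.13 + 0.036 = 0.089083 + 0.036 = 0.125083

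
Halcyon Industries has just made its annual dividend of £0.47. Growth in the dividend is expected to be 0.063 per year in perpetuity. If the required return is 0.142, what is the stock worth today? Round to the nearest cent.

£6.32

D₁ = D₀ × (1 + g) = £0.47 × 1.063 = £0.4996
Growing perpetuity: P = D₁ / (r − g) = £0.4996 / (0.142 − 0.063) = £6.32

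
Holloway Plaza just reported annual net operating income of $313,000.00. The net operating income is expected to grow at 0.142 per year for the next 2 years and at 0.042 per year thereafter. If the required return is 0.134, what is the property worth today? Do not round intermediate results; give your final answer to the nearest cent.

D_1 = 357446.00000
D_2 = 408203.33200
Terminal value at year 2: TV = D_2×(1+g_2)/(r−g_2) = 425347.87194/0.092 = 4623346.43417
P_0 = D_1/(1+r)^1 + D_2/(1+r)^2 + TV/(1+r)^2
    = 315208.11287 + 317431.80327 + 3595260.20655 = 4227900.12269

$4227900.12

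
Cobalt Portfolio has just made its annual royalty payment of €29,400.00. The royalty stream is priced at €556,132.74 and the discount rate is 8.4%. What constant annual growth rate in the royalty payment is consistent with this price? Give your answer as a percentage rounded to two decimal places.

P = D₀(1+g)/(r−g) ⇒ P(r−g) = D₀(1+g) ⇒ g(P+D₀) = P·r − D₀
g = (P·r − D₀)/(P + D₀) = (€556,132.74×0.084 − €29,400.00) / (€556,132.74 + €29,400.00) = 0.029572

2.96%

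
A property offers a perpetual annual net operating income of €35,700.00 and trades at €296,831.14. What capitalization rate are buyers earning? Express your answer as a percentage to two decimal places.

P = C/r ⇒ r = C/P = €35,700.00/€296,831.14 = 0.120270

12.03%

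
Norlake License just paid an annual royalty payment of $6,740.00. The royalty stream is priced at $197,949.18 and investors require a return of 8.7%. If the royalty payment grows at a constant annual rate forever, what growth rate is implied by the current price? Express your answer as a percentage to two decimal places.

P = D₀(1+g)/(r−g) ⇒ P(r−g) = D₀(1+g) ⇒ g(P+D₀) = P·r − D₀
g = (P·r − D₀)/(P + D₀) = ($197,949.18×0.087 − $6,740.00) / ($197,949.18 + $6,740.00) = 0.051207

5.12%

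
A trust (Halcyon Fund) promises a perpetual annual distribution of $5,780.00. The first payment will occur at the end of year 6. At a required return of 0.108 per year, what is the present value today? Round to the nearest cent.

$32048.32

Value at end of year 5: C / r = $5,780.00 / 0.108 = $53,518.5185
Discount to today: PV = $53,518.5185 / (1 + 0.108)^5 = $53,518.5185 / 1.669932 = $32,048.32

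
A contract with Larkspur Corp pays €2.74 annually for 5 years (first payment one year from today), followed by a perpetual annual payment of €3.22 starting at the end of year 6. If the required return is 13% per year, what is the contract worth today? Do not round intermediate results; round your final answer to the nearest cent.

PV of 5-year annuity: €2.74 × [1 − (1+0.13)^−5] / 0.13 = 9.63721
Perpetuity value at year 5: €3.22 / 0.13 = 24.76923
PV of perpetuity: 24.76923 / (1+0.13)^5 = 13.44375
Total PV = 9.63721 + 13.44375 = 23.08096

€23.08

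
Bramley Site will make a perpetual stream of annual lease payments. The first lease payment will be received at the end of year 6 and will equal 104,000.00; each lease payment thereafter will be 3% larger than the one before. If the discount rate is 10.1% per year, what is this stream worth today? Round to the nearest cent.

Value at end of year 5: C₁ / (r − g) = 104,000.00 / (0.101 − 0.03) = 1,464,788.7324
Discount to today: PV = 1,464,788.7324 / (1 + 0.101)^5 = 1,464,788.7324 / 1.617844 = 905,395.63

905395.63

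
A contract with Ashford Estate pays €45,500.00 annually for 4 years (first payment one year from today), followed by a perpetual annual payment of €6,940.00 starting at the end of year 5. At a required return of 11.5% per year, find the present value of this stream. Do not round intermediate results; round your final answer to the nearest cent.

PV of 4-year annuity: €45,500.00 × [1 − (1+0.115)^−4] / 0.115 = 139667.42787
Perpetuity value at year 4: €6,940.00 / 0.115 = 60347.82609
PV of perpetuity: 60347.82609 / (1+0.115)^4 = 39044.70632
Total PV = 139667.42787 + 39044.70632 = 178712.13419

€178712.13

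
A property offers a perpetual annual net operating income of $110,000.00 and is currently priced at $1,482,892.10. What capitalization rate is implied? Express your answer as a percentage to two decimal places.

7.42%

P = C/r ⇒ r = C/P = $110,000.00/$1,482,892.10 = 0.074179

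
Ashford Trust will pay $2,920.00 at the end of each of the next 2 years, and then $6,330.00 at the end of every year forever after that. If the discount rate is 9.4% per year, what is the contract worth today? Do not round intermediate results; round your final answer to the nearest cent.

$61374.24

PV of 2-year annuity: $2,920.00 × [1 − (1+0.094)^−2] / 0.094 = 5108.87039
Perpetuity value at year 2: $6,330.00 / 0.094 = 67340.42553
PV of perpetuity: 67340.42553 / (1+0.094)^2 = 56265.37431
Total PV = 5108.87039 + 56265.37431 = 61374.24470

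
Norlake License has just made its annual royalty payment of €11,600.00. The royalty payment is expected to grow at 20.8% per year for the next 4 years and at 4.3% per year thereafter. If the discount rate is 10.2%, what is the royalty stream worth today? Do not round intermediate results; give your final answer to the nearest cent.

D_1 = 14012.80000
D_2 = 16927.46240
D_3 = 20448.37458
D_4 = 24701.63649
Terminal value at year 4: TV = D_4×(1+g_2)/(r−g_2) = 25763.80686/0.059 = 436674.69256
P_0 = D_1/(1+r)^1 + D_2/(1+r)^2 + D_3/(1+r)^3 + D_4/(1+r)^4 + TV/(1+r)^4
    = 12715.78947 + 13938.90534 + 15279.67119 + 16749.40363 + 296095.38953 = 354779.15916

€354779.16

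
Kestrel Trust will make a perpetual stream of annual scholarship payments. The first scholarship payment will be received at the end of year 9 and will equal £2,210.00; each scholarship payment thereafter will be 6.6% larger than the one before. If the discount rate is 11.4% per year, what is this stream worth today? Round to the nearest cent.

Value at end of year 8: C₁ / (r − g) = £2,210.00 / (0.114 − 0.066) = £46,041.6667
Discount to today: PV = £46,041.6667 / (1 + 0.114)^8 = £46,041.6667 / 2.371819 = £19,411.97

£19411.97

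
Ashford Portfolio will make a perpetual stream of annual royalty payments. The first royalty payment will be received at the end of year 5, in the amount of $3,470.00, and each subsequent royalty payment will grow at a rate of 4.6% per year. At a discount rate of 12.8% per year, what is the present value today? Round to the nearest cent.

$26138.41

Value at end of year 4: C₁ / (r − g) = $3,470.00 / (0.128 − 0.046) = $42,317.0732
Discount to today: PV = $42,317.0732 / (1 + 0.128)^4 = $42,317.0732 / 1.618961 = $26,138.41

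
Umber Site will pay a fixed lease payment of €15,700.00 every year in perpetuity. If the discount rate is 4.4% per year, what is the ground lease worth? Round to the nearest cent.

€356818.18

Level perpetuity: PV = C / r = €15,700.00 / 0.044 = €356,818.18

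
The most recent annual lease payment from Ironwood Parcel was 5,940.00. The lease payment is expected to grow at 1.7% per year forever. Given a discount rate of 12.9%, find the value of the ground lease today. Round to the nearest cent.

D₁ = D₀ × (1 + g) = 5,940.00 × 1.017 = 6,040.9800
Growing perpetuity: P = D₁ / (r − g) = 6,040.9800 / (0.129 − 0.017) = 53,937.32

53937.32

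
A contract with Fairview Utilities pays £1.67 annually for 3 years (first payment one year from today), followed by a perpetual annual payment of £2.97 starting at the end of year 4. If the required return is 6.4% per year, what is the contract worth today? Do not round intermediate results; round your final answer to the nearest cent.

PV of 3-year annuity: £1.67 × [1 − (1+0.064)^−3] / 0.064 = 4.43110
Perpetuity value at year 3: £2.97 / 0.064 = 46.40625
PV of perpetuity: 46.40625 / (1+0.064)^3 = 38.52579
Total PV = 4.43110 + 38.52579 = 42.95689

£42.96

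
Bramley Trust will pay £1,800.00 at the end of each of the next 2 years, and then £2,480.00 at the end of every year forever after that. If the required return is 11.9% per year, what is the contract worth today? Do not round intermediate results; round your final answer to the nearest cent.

£19689.59

PV of 2-year annuity: £1,800.00 × [1 − (1+0.119)^−2] / 0.119 = 3046.09391
Perpetuity value at year 2: £2,480.00 / 0.119 = 20840.33613
PV of perpetuity: 20840.33613 / (1+0.119)^2 = 16643.49563
Total PV = 3046.09391 + 16643.49563 = 19689.58955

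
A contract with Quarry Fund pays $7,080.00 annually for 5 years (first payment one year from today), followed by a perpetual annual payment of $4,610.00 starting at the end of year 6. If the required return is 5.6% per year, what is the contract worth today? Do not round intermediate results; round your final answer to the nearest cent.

PV of 5-year annuity: $7,080.00 × [1 − (1+0.056)^−5] / 0.056 = 30150.88630
Perpetuity value at year 5: $4,610.00 / 0.056 = 82321.42857
PV of perpetuity: 82321.42857 / (1+0.056)^5 = 62689.28368
Total PV = 30150.88630 + 62689.28368 = 92840.16998

$92840.17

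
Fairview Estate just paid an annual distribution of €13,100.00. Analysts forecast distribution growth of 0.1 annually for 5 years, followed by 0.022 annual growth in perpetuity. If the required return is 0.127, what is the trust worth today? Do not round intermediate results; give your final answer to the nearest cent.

D_1 = 14410.00000
D_2 = 15851.00000
D_3 = 17436.10000
D_4 = 19179.71000
D_5 = 21097.68100
Terminal value at year 5: TV = D_5×(1+g_2)/(r−g_2) = 21561.82998/0.105 = 205350.76173
P_0 = D_1/(1+r)^1 + D_2/(1+r)^2 + D_3/(1+r)^3 + D_4/(1+r)^4 + D_5/(1+r)^5 + TV/(1+r)^5
    = 12786.15794 + 12479.83473 + 12180.85022 + 11889.02861 + 11604.19829 + 112947.52999 = 173887.59978

€173887.60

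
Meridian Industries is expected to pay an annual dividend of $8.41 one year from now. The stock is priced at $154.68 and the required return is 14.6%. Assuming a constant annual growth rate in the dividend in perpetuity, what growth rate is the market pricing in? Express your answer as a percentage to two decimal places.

P = D₁/(r−g) ⇒ g = r − D₁/P = 0.146 − $8.41/$154.68 = 0.091630

9.16%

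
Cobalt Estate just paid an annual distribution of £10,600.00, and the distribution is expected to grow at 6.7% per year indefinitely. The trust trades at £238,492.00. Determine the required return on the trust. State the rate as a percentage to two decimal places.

11.44%

D₁ = £10,600.00 × 1.067 = £11,310.2000
P = D₁/(r − g) ⇒ r = D₁/P + g = £11,310.2000/£238,492.00 + 0.067 = 0.047424 + 0.067 = 0.114424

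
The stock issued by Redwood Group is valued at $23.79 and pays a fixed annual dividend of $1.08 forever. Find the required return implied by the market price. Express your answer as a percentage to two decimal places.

4.54%

P = C/r ⇒ r = C/P = $1.08/$23.79 = 0.045397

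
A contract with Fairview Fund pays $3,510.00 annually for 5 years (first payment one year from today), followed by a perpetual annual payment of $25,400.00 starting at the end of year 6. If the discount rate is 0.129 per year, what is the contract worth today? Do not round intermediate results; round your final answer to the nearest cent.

$119718.80

PV of 5-year annuity: $3,510.00 × [1 − (1+0.129)^−5] / 0.129 = 12375.66363
Perpetuity value at year 5: $25,400.00 / 0.129 = 196899.22481
PV of perpetuity: 196899.22481 / (1+0.129)^5 = 107343.14039
Total PV = 12375.66363 + 107343.14039 = 119718.80402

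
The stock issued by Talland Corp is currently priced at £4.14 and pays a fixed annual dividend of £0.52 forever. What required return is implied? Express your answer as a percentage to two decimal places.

12.56%

P = C/r ⇒ r = C/P = £0.52/£4.14 = 0.125604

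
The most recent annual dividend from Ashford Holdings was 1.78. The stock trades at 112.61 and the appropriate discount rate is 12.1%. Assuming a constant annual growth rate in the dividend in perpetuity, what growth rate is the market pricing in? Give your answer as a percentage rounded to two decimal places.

P = D₀(1+g)/(r−g) ⇒ P(r−g) = D₀(1+g) ⇒ g(P+D₀) = P·r − D₀
g = (P·r − D₀)/(P + D₀) = (112.61×0.121 − 1.78) / (112.61 + 1.78) = 0.103556

10.36%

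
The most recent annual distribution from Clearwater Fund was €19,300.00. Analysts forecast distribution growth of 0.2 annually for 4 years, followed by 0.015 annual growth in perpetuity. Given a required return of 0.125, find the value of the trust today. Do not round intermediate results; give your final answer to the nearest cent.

€321493.03

D_1 = 23160.00000
D_2 = 27792.00000
D_3 = 33350.40000
D_4 = 40020.48000
Terminal value at year 4: TV = D_4×(1+g_2)/(r−g_2) = 40620.78720/0.11 = 369279.88364
P_0 = D_1/(1+r)^1 + D_2/(1+r)^2 + D_3/(1+r)^3 + D_4/(1+r)^4 + TV/(1+r)^4
    = 20586.66667 + 21959.11111 + 23423.05185 + 24984.58864 + 230539.61338 = 321493.03165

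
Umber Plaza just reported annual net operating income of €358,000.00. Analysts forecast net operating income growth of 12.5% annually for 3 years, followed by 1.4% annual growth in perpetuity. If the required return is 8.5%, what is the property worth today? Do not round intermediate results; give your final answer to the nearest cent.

€6854577.40

D_1 = 402750.00000
D_2 = 453093.75000
D_3 = 509730.46875
Terminal value at year 3: TV = D_3×(1+g_2)/(r−g_2) = 516866.69531/0.071 = 7279812.61004
P_0 = D_1/(1+r)^1 + D_2/(1+r)^2 + D_3/(1+r)^3 + TV/(1+r)^3
    = 371198.15668 + 384882.88135 + 399072.11200 + 5699424.24745 = 6854577.39749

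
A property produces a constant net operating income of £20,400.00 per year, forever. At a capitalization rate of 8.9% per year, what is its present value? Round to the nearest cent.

Level perpetuity: PV = C / r = £20,400.00 / 0.089 = £229,213.48

£229213.48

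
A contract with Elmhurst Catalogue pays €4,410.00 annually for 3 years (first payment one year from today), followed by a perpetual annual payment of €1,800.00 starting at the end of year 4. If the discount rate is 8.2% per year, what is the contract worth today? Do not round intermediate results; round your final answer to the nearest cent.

PV of 3-year annuity: €4,410.00 × [1 − (1+0.082)^−3] / 0.082 = 11324.10849
Perpetuity value at year 3: €1,800.00 / 0.082 = 21951.21951
PV of perpetuity: 21951.21951 / (1+0.082)^3 = 17329.13442
Total PV = 11324.10849 + 17329.13442 = 28653.24290

€28653.24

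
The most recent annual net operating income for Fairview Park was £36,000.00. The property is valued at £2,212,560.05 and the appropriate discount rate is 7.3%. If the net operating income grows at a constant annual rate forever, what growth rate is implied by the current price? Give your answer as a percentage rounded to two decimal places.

5.58%

P = D₀(1+g)/(r−g) ⇒ P(r−g) = D₀(1+g) ⇒ g(P+D₀) = P·r − D₀
g = (P·r − D₀)/(P + D₀) = (£2,212,560.05×0.073 − £36,000.00) / (£2,212,560.05 + £36,000.00) = 0.055821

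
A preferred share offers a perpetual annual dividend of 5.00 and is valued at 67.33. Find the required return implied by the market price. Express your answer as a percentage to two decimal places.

7.43%

P = C/r ⇒ r = C/P = 5.00/67.33 = 0.074261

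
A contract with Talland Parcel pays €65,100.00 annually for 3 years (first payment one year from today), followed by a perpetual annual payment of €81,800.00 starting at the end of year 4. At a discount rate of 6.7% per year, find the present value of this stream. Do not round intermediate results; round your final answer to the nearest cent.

€1176828.11

PV of 3-year annuity: €65,100.00 × [1 − (1+0.067)^−3] / 0.067 = 171783.72711
Perpetuity value at year 3: €81,800.00 / 0.067 = 1220895.52239
PV of perpetuity: 1220895.52239 / (1+0.067)^3 = 1005044.38756
Total PV = 171783.72711 + 1005044.38756 = 1176828.11467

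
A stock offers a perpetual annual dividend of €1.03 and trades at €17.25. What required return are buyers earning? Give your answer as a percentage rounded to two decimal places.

5.97%

P = C/r ⇒ r = C/P = €1.03/€17.25 = 0.059710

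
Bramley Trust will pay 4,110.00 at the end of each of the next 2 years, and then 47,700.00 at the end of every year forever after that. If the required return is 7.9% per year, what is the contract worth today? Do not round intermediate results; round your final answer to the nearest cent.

PV of 2-year annuity: 4,110.00 × [1 − (1+0.079)^−2] / 0.079 = 7339.27941
Perpetuity value at year 2: 47,700.00 / 0.079 = 603797.46835
PV of perpetuity: 603797.46835 / (1+0.079)^2 = 518618.97009
Total PV = 7339.27941 + 518618.97009 = 525958.24950

525958.25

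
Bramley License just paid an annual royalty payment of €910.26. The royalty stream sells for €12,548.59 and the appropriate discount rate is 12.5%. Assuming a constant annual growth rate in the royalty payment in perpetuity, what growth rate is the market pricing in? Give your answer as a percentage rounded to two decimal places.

P = D₀(1+g)/(r−g) ⇒ P(r−g) = D₀(1+g) ⇒ g(P+D₀) = P·r − D₀
g = (P·r − D₀)/(P + D₀) = (€12,548.59×0.125 − €910.26) / (€12,548.59 + €910.26) = 0.048913

4.89%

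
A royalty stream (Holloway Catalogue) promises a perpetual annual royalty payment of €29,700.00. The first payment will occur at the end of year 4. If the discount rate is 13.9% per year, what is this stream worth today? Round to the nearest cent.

€144600.73

Value at end of year 3: C / r = €29,700.00 / 0.139 = €213,669.0647
Discount to today: PV = €213,669.0647 / (1 + 0.139)^3 = €213,669.0647 / 1.477649 = €144,600.73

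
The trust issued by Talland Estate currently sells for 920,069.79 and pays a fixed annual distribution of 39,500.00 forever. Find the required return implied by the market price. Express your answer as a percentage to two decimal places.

4.29%

P = C/r ⇒ r = C/P = 39,500.00/920,069.79 = 0.042932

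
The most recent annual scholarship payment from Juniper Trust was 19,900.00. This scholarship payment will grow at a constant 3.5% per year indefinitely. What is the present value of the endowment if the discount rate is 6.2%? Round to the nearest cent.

D₁ = D₀ × (1 + g) = 19,900.00 × 1.035 = 20,596.5000
Growing perpetuity: P = D₁ / (r − g) = 20,596.5000 / (0.062 − 0.035) = 762,833.33

762833.33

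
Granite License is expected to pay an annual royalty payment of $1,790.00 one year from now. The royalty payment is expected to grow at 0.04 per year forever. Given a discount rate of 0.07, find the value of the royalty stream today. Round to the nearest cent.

$59666.67

Growing perpetuity: P = D₁ / (r − g) = $1,790.0000 / (0.07 − 0.04) = $59,666.67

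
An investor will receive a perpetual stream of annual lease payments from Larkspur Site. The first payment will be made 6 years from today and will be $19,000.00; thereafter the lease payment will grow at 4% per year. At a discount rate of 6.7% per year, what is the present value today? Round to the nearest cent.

Value at end of year 5: C₁ / (r − g) = $19,000.00 / (0.067 − 0.04) = $703,703.7037
Discount to today: PV = $703,703.7037 / (1 + 0.067)^5 = $703,703.7037 / 1.383000 = $508,824.18

$508824.18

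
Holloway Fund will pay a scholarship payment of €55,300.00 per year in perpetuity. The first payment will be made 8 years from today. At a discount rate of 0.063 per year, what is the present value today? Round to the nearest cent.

Value at end of year 7: C / r = €55,300.00 / 0.063 = €877,777.7778
Discount to today: PV = €877,777.7778 / (1 + 0.063)^7 = €877,777.7778 / 1.533673 = €572,336.88

€572336.88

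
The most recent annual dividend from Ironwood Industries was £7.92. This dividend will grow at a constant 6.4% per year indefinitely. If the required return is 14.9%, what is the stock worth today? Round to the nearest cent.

£99.14

D₁ = D₀ × (1 + g) = £7.92 × 1.064 = £8.4269
Growing perpetuity: P = D₁ / (r − g) = £8.4269 / (0.149 − 0.064) = £99.14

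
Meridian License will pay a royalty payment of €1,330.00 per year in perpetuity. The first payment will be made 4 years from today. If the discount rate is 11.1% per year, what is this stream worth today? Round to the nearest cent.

€8737.49

Value at end of year 3: C / r = €1,330.00 / 0.111 = €11,981.9820
Discount to today: PV = €11,981.9820 / (1 + 0.111)^3 = €11,981.9820 / 1.371331 = €8,737.49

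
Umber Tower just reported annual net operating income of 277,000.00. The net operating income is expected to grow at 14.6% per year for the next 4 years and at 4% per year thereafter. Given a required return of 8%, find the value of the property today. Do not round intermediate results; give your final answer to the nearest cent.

D_1 = 317442.00000
D_2 = 363788.53200
D_3 = 416901.65767
D_4 = 477769.29969
Terminal value at year 4: TV = D_4×(1+g_2)/(r−g_2) = 496880.07168/0.04 = 12422001.79199
P_0 = D_1/(1+r)^1 + D_2/(1+r)^2 + D_3/(1+r)^3 + D_4/(1+r)^4 + TV/(1+r)^4
    = 293927.77778 + 311890.03086 + 330949.97719 + 351174.69802 + 9130542.14861 = 10418484.63247

10418484.63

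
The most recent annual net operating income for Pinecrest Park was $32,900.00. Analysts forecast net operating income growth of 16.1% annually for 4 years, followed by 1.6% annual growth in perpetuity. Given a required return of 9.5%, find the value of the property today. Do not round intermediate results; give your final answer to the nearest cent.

$687392.28

D_1 = 38196.90000
D_2 = 44346.60090
D_3 = 51486.40364
D_4 = 59775.71463
Terminal value at year 4: TV = D_4×(1+g_2)/(r−g_2) = 60732.12607/0.079 = 768761.08944
P_0 = D_1/(1+r)^1 + D_2/(1+r)^2 + D_3/(1+r)^3 + D_4/(1+r)^4 + TV/(1+r)^4
    = 34883.01370 + 36985.55151 + 39214.81763 + 41578.45047 + 534730.45165 = 687392.28496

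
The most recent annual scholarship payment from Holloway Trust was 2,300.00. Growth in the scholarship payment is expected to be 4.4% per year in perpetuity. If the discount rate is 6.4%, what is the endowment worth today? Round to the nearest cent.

120060.00

D₁ = D₀ × (1 + g) = 2,300.00 × 1.044 = 2,401.2000
Growing perpetuity: P = D₁ / (r − g) = 2,401.2000 / (0.064 − 0.044) = 120,060.00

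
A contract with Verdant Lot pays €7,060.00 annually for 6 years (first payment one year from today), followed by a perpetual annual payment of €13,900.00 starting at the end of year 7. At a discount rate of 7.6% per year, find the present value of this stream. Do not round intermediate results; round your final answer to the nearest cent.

PV of 6-year annuity: €7,060.00 × [1 − (1+0.076)^−6] / 0.076 = 33037.38754
Perpetuity value at year 6: €13,900.00 / 0.076 = 182894.73684
PV of perpetuity: 182894.73684 / (1+0.076)^6 = 117849.45542
Total PV = 33037.38754 + 117849.45542 = 150886.84296

€150886.84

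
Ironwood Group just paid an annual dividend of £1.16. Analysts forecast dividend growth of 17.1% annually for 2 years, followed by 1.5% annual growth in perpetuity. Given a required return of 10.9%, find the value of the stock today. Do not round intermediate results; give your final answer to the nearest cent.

£16.48

D_1 = 1.35836
D_2 = 1.59064
Terminal value at year 2: TV = D_2×(1+g_2)/(r−g_2) = 1.61450/0.094 = 17.17552
P_0 = D_1/(1+r)^1 + D_2/(1+r)^2 + TV/(1+r)^2
    = 1.22485 + 1.29333 + 13.96519 = 16.48337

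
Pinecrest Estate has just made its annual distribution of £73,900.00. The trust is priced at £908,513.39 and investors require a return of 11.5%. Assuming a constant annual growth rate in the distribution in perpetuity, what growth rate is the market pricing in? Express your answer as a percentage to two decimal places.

3.11%

P = D₀(1+g)/(r−g) ⇒ P(r−g) = D₀(1+g) ⇒ g(P+D₀) = P·r − D₀
g = (P·r − D₀)/(P + D₀) = (£908,513.39×0.115 − £73,900.00) / (£908,513.39 + £73,900.00) = 0.031126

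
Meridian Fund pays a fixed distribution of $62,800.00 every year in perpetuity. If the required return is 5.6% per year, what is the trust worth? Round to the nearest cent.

Level perpetuity: PV = C / r = $62,800.00 / 0.056 = $1,121,428.57

$1121428.57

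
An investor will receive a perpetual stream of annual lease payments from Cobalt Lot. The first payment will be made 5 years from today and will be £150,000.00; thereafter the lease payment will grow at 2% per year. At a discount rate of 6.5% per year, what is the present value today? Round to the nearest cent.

£2591076.97

Value at end of year 4: C₁ / (r − g) = £150,000.00 / (0.065 − 0.02) = £3,333,333.3333
Discount to today: PV = £3,333,333.3333 / (1 + 0.065)^4 = £3,333,333.3333 / 1.286466 = £2,591,076.97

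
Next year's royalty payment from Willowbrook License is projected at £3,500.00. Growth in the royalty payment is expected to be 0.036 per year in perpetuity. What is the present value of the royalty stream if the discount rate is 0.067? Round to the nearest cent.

£112903.23

Growing perpetuity: P = D₁ / (r − g) = £3,500.0000 / (0.067 − 0.036) = £112,903.23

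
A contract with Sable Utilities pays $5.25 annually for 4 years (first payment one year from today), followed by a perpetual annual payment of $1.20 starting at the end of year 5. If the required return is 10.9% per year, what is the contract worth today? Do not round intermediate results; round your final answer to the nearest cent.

PV of 4-year annuity: $5.25 × [1 − (1+0.109)^−4] / 0.109 = 16.32268
Perpetuity value at year 4: $1.20 / 0.109 = 11.00917
PV of perpetuity: 11.00917 / (1+0.109)^4 = 7.27828
Total PV = 16.32268 + 7.27828 = 23.60095

$23.60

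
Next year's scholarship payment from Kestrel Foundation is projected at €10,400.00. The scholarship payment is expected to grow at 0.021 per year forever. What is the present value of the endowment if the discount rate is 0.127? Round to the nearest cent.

€98113.21

Growing perpetuity: P = D₁ / (r − g) = €10,400.0000 / (0.127 − 0.021) = €98,113.21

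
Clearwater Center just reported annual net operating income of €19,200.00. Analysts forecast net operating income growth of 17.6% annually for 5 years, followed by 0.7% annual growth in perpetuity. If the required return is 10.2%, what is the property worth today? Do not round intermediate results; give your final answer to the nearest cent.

€398827.34

D_1 = 22579.20000
D_2 = 26553.13920
D_3 = 31226.49170
D_4 = 36722.35424
D_5 = 43185.48858
Terminal value at year 5: TV = D_5×(1+g_2)/(r−g_2) = 43487.78700/0.095 = 457766.17899
P_0 = D_1/(1+r)^1 + D_2/(1+r)^2 + D_3/(1+r)^3 + D_4/(1+r)^4 + D_5/(1+r)^5 + TV/(1+r)^5
    = 20489.29220 + 21865.16118 + 23333.42064 + 24900.27466 + 26572.34392 + 281666.84558 = 398827.33819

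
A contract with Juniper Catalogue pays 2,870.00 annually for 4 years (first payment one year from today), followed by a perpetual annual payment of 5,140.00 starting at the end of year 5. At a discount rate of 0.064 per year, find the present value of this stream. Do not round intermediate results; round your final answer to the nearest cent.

PV of 4-year annuity: 2,870.00 × [1 − (1+0.064)^−4] / 0.064 = 9854.43736
Perpetuity value at year 4: 5,140.00 / 0.064 = 80312.50000
PV of perpetuity: 80312.50000 / (1+0.064)^4 = 62663.78640
Total PV = 9854.43736 + 62663.78640 = 72518.22376

72518.22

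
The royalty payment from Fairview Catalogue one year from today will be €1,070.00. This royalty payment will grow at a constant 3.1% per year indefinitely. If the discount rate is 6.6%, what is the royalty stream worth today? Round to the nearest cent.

€30571.43

Growing perpetuity: P = D₁ / (r − g) = €1,070.0000 / (0.066 − 0.031) = €30,571.43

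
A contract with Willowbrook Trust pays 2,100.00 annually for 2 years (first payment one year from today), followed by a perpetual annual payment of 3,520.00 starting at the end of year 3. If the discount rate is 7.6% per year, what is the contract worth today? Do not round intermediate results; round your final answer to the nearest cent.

PV of 2-year annuity: 2,100.00 × [1 − (1+0.076)^−2] / 0.076 = 3765.49523
Perpetuity value at year 2: 3,520.00 / 0.076 = 46315.78947
PV of perpetuity: 46315.78947 / (1+0.076)^2 = 40004.10224
Total PV = 3765.49523 + 40004.10224 = 43769.59746

43769.60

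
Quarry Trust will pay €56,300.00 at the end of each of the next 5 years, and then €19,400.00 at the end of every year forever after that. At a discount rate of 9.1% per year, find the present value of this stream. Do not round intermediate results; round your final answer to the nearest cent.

€356343.31

PV of 5-year annuity: €56,300.00 × [1 − (1+0.091)^−5] / 0.091 = 218420.34308
Perpetuity value at year 5: €19,400.00 / 0.091 = 213186.81319
PV of perpetuity: 213186.81319 / (1+0.091)^5 = 137922.96495
Total PV = 218420.34308 + 137922.96495 = 356343.30803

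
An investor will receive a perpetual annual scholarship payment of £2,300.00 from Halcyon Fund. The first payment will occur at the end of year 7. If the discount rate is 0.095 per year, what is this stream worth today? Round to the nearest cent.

£14044.93

Value at end of year 6: C / r = £2,300.00 / 0.095 = £24,210.5263
Discount to today: PV = £24,210.5263 / (1 + 0.095)^6 = £24,210.5263 / 1.723791 = £14,044.93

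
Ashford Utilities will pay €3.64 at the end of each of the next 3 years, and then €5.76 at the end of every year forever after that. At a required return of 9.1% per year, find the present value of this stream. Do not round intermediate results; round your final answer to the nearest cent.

PV of 3-year annuity: €3.64 × [1 − (1+0.091)^−3] / 0.091 = 9.19752
Perpetuity value at year 3: €5.76 / 0.091 = 63.29670
PV of perpetuity: 63.29670 / (1+0.091)^3 = 48.74239
Total PV = 9.19752 + 48.74239 = 57.93991

€57.94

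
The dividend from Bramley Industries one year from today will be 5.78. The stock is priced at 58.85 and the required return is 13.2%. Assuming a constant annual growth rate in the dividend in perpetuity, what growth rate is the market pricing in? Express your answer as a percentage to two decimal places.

3.38%

P = D₁/(r−g) ⇒ g = r − D₁/P = 0.132 − 5.78/58.85 = 0.033784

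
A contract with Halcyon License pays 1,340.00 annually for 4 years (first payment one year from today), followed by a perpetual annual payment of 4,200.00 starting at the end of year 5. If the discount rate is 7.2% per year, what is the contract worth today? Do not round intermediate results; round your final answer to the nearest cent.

48689.49

PV of 4-year annuity: 1,340.00 × [1 − (1+0.072)^−4] / 0.072 = 4518.44507
Perpetuity value at year 4: 4,200.00 / 0.072 = 58333.33333
PV of perpetuity: 58333.33333 / (1+0.072)^4 = 44171.04282
Total PV = 4518.44507 + 44171.04282 = 48689.48789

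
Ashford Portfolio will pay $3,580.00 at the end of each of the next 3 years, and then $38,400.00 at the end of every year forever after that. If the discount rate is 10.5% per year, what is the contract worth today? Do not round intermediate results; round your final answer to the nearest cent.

$279878.69

PV of 3-year annuity: $3,580.00 × [1 − (1+0.105)^−3] / 0.105 = 8825.14200
Perpetuity value at year 3: $38,400.00 / 0.105 = 365714.28571
PV of perpetuity: 365714.28571 / (1+0.105)^3 = 271053.54476
Total PV = 8825.14200 + 271053.54476 = 279878.68676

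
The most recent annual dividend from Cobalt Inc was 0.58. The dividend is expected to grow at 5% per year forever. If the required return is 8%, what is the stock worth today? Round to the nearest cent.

20.30

D₁ = D₀ × (1 + g) = 0.58 × 1.05 = 0.6090
Growing perpetuity: P = D₁ / (r − g) = 0.6090 / (0.08 − 0.05) = 20.30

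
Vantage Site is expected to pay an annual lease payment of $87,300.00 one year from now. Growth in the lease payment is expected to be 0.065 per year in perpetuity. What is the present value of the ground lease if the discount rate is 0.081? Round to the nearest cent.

$5456250.00

Growing perpetuity: P = D₁ / (r − g) = $87,300.0000 / (0.081 − 0.065) = $5,456,250.00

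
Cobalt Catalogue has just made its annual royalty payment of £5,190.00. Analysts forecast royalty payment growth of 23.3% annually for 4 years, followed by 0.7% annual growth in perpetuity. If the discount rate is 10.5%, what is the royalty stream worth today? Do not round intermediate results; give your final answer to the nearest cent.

£110184.57

D_1 = 6399.27000
D_2 = 7890.29991
D_3 = 9728.73979
D_4 = 11995.53616
Terminal value at year 4: TV = D_4×(1+g_2)/(r−g_2) = 12079.50491/0.098 = 123260.25421
P_0 = D_1/(1+r)^1 + D_2/(1+r)^2 + D_3/(1+r)^3 + D_4/(1+r)^4 + TV/(1+r)^4
    = 5791.19457 + 6462.02978 + 7210.57259 + 8045.82444 + 82674.95116 = 110184.57254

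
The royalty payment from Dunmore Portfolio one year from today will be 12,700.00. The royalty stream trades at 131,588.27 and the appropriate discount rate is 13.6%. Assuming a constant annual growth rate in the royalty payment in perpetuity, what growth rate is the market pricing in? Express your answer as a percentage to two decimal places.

3.95%

P = D₁/(r−g) ⇒ g = r − D₁/P = 0.136 − 12,700.00/131,588.27 = 0.039487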